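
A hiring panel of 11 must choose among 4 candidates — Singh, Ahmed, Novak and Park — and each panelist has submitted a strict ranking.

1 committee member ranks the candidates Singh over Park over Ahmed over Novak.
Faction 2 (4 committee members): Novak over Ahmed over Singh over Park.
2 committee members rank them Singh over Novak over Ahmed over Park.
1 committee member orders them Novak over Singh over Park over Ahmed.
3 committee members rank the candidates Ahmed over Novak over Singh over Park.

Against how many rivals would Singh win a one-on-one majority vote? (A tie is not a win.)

Singh against each rival (11 committee members):
Singh–Ahmed: Ahmed 7–4.
Singh vs Novak: Novak, 8–3.
Singh vs Park: Singh, 11–0.
Singh beats Park; loses to Ahmed, Novak — 1 pairwise win.

1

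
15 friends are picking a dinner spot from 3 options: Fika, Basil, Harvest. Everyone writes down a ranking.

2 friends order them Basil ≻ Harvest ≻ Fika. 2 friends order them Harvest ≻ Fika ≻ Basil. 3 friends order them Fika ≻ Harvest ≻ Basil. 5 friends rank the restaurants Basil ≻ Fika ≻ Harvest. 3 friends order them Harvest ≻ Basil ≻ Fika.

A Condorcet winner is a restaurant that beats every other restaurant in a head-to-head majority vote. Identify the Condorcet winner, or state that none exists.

Check each pair by majority over 15 ballots:
Fika–Basil: Basil 10–5.
Fika–Harvest: Fika 8–7.
Basil–Harvest: Harvest 8–7.
Every restaurant loses at least once (Fika loses to Basil; Basil loses to Harvest; Harvest loses to Fika). The majority relation contains the cycle Fika beats Harvest beats Basil beats Fika, so there is no Condorcet winner.

none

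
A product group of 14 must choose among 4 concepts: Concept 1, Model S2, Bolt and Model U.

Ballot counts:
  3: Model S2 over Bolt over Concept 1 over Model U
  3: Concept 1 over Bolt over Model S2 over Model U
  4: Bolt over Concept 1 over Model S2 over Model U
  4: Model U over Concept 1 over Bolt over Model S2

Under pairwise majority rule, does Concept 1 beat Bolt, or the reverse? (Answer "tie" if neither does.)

Ballots ranking Concept 1 above Bolt: 3 + 4 = 7.
Ballots ranking Bolt above Concept 1: 14 − 7 = 7.
7–7: the pair ties.

tie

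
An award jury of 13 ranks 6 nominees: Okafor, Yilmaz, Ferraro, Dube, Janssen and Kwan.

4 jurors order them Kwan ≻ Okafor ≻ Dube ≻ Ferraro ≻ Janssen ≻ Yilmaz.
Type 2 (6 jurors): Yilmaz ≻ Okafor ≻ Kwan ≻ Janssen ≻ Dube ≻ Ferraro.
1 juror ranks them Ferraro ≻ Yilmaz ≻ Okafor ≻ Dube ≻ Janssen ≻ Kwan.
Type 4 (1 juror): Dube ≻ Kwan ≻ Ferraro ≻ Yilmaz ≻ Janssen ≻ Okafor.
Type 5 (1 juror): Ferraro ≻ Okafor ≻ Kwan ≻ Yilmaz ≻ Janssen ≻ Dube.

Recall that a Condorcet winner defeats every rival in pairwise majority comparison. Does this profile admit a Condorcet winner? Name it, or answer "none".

none

Head-to-head results (13 jurors):
Okafor vs Yilmaz: Okafor preferred on 4+1 = 5 ballots; Yilmaz wins 8–5.
Okafor vs Ferraro: Okafor preferred on 4+6 = 10 ballots; Okafor wins 10–3.
Okafor vs Dube: Okafor preferred on 4+6+1+1 = 12 ballots; Okafor wins 12–1.
Okafor vs Janssen: 12 to 1, Okafor.
Okafor vs Kwan: 8 to 5, Okafor.
Yilmaz vs Ferraro: 6 for Yilmaz, 7 for Ferraro — Ferraro by 7–6.
Yilmaz vs Dube: 8 to 5, Yilmaz.
Yilmaz vs Janssen: 6+1+1+1 = 9 for Yilmaz, 4 for Janssen — Yilmaz by 9–4.
Yilmaz vs Kwan: 6+1 = 7 for Yilmaz, 6 for Kwan — Yilmaz by 7–6.
Ferraro vs Dube: 2 to 11, Dube.
Ferraro vs Janssen: 7 to 6, Ferraro.
Ferraro vs Kwan: Ferraro preferred on 1+1 = 2 ballots; Kwan wins 11–2.
Dube vs Janssen: Dube is ranked higher on 4+1+1 = 6 ballots, Janssen on 7. Janssen wins 7–6.
Dube vs Kwan: 1+1 = 2 for Dube, 11 for Kwan — Kwan by 11–2.
Janssen vs Kwan: 1 for Janssen, 12 for Kwan — Kwan by 12–1.
Each nominee drops at least one matchup (Okafor loses to Yilmaz; Yilmaz loses to Ferraro; Ferraro loses to Okafor; Dube loses to Okafor; Janssen loses to Okafor; Kwan loses to Okafor); the cycle Okafor → Ferraro → Yilmaz → Okafor rules out a Condorcet winner.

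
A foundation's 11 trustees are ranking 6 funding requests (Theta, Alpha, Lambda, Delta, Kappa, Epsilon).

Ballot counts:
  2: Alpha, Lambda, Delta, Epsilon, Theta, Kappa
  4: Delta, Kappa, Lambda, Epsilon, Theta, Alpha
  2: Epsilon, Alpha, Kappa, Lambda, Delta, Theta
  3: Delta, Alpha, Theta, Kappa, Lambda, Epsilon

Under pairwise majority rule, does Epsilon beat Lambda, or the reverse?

Lambda

Ballots ranking Epsilon above Lambda: 2.
Ballots ranking Lambda above Epsilon: 11 − 2 = 9.
Lambda wins the head-to-head 9–2.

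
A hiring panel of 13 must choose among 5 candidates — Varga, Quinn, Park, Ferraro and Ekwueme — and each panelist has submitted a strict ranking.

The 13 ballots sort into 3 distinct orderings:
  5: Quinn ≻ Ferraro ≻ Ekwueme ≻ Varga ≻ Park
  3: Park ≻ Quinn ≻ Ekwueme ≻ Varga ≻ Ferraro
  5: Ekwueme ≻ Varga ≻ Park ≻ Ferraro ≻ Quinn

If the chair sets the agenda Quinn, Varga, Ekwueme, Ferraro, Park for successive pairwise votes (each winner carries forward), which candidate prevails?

Park

Round 1: Quinn vs Varga — 8–5, Quinn advances.
Round 2: Quinn vs Ekwueme — 8–5, Quinn advances.
Round 3: Quinn vs Ferraro — 8–5, Quinn advances.
Round 4: Quinn vs Park — 5–8, Park advances.
Park survives the agenda.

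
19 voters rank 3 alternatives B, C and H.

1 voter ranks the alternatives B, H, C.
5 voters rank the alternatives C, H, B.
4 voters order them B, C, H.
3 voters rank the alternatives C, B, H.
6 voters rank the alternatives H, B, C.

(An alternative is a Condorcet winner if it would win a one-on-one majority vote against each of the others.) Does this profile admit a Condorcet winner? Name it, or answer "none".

Head-to-head results (19 voters):
B vs C: B, 11–8.
B–H: H 11–8.
C vs H: C wins 12–7.
Every alternative loses at least once (B loses to H; C loses to B; H loses to C). The majority relation contains the cycle B → C → H → B, so there is no Condorcet winner.

none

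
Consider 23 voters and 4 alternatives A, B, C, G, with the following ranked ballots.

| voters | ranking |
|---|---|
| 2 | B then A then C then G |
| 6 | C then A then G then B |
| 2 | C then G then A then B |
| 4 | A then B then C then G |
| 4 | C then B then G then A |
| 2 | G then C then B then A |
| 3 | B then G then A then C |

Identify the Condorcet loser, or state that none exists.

G

Pairwise majorities:
A vs B: A, 12–11.
A vs C: C, 14–9.
A vs G: A is ranked higher on 2+6+4 = 12 ballots, G on 11. A wins 12–11.
B vs C: B preferred on 2+4+3 = 9 ballots; C wins 14–9.
B vs G: 13 to 10, B.
C–G: C 18–5.
Only G has no wins; G is the Condorcet loser.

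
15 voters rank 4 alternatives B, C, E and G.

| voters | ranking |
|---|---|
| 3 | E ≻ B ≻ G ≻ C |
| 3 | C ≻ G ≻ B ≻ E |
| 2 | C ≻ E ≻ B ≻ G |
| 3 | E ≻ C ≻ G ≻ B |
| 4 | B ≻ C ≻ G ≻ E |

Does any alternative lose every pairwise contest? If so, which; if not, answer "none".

Pairwise majorities:
B vs C: 3+4 = 7 for B, 8 for C — C by 8–7.
B–E: E 8–7.
B vs G: B preferred on 3+2+4 = 9 ballots; B wins 9–6.
C vs E: C wins 9–6.
C vs G: 12 to 3, C.
E vs G: 3+2+3 = 8 for E, 7 for G — E by 8–7.
G is beaten in every head-to-head and is the Condorcet loser.

G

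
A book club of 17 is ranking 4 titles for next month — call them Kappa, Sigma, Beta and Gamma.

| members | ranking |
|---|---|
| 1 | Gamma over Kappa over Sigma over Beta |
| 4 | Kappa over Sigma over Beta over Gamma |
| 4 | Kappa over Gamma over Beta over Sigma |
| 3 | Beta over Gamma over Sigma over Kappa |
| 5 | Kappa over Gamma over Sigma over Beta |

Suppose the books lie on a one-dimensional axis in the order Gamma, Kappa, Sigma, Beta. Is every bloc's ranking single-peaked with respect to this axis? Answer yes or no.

Axis positions: Gamma=1, Kappa=2, Sigma=3, Beta=4.
Bloc 1 (peak Gamma at position 1): ranking walks positions 1-2-3-4, expanding outward from the peak — single-peaked.
Bloc 2 (peak Kappa at position 2): ranking walks positions 2-3-4-1, expanding outward from the peak — single-peaked.
Bloc 3: ranking walks positions 2-1-4-3; Beta is ranked above Sigma even though Sigma lies between Beta and the peak Kappa on the axis — preferences dip and rise again. Not single-peaked.
Bloc 4: ranking walks positions 4-1-3-2; Gamma is ranked above Sigma even though Sigma lies between Gamma and the peak Beta on the axis — preferences dip and rise again. Not single-peaked.
Bloc 5 (peak Kappa at position 2): ranking walks positions 2-1-3-4, expanding outward from the peak — single-peaked.
Bloc 3 violates single-peakedness, so the profile is not single-peaked on this axis.

no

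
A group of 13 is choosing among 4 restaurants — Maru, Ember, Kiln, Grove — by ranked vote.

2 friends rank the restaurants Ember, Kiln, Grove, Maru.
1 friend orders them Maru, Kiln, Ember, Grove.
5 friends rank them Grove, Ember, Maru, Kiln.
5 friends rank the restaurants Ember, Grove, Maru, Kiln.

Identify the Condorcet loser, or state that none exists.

Kiln

Head-to-head results (13 friends):
Maru vs Ember: Ember wins 12–1.
Maru vs Kiln: Maru preferred on 1+5+5 = 11 ballots; Maru wins 11–2.
Maru vs Grove: Grove wins 12–1.
Ember–Kiln: Ember 12–1.
Ember–Grove: Ember 8–5.
Kiln vs Grove: Grove, 10–3.
Kiln is beaten in every head-to-head and is the Condorcet loser.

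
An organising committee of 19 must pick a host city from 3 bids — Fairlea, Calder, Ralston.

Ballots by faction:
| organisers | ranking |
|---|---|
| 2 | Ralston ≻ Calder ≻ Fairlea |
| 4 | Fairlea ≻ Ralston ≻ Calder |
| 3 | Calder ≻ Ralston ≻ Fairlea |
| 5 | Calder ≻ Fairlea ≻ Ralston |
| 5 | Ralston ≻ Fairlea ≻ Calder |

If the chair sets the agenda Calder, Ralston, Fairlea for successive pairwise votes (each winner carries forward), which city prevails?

Ralston

Round 1: Calder vs Ralston — 8–11, Ralston advances.
Round 2: Ralston vs Fairlea — 10–9, Ralston advances.
Ralston survives the agenda.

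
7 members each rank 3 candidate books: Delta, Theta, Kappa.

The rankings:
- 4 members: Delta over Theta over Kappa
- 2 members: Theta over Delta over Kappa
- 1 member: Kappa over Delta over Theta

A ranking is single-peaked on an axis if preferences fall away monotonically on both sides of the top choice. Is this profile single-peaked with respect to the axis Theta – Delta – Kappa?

Axis positions: Theta=1, Delta=2, Kappa=3.
Bloc 1 (peak Delta at position 2): ranking walks positions 2-1-3, expanding outward from the peak — single-peaked.
Bloc 2 (peak Theta at position 1): ranking walks positions 1-2-3, expanding outward from the peak — single-peaked.
Bloc 3 (peak Kappa at position 3): ranking walks positions 3-2-1, expanding outward from the peak — single-peaked.
Every ranking is single-peaked on this axis.

yes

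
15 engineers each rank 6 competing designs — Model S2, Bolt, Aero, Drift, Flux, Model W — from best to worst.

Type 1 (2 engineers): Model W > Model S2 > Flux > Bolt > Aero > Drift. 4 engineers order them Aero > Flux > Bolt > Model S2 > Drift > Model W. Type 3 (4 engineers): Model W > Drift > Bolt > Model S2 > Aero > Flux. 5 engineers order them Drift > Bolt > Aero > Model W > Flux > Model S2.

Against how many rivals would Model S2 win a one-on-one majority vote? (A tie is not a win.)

0

Model S2 against each rival (15 engineers):
Model S2 vs Bolt: Model S2 is ranked higher on 2 ballots, Bolt on 13. Bolt wins 13–2.
Model S2 vs Aero: 2+4 = 6 for Model S2, 9 for Aero — Aero by 9–6.
Model S2 vs Drift: Model S2 is ranked higher on 2+4 = 6 ballots, Drift on 9. Drift wins 9–6.
Model S2 vs Flux: 2+4 = 6 for Model S2, 9 for Flux — Flux by 9–6.
Model S2 vs Model W: 4 for Model S2, 11 for Model W — Model W by 11–4.
Model S2 beats no one; loses to Bolt, Aero, Drift, Flux, Model W — 0 pairwise wins.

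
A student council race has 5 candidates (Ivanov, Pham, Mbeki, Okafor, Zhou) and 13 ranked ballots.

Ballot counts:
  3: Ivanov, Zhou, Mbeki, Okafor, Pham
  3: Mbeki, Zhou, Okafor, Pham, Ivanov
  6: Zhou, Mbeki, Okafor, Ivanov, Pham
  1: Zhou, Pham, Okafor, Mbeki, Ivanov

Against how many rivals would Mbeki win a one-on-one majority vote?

3

Mbeki against each rival (13 voters):
Mbeki vs Ivanov: Mbeki, 10–3.
Mbeki vs Pham: Mbeki is ranked higher on 3+3+6 = 12 ballots, Pham on 1. Mbeki wins 12–1.
Mbeki vs Okafor: 12 to 1, Mbeki.
Mbeki vs Zhou: 3 for Mbeki, 10 for Zhou — Zhou by 10–3.
Mbeki beats Ivanov, Pham, Okafor; loses to Zhou — 3 pairwise wins.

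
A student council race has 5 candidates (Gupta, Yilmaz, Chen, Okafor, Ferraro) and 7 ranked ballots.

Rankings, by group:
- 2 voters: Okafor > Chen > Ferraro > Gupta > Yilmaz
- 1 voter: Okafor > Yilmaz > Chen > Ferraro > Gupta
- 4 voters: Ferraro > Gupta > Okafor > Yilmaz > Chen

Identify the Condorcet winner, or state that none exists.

Ferraro

Head-to-head results (7 voters):
Gupta vs Yilmaz: Gupta preferred on 2+4 = 6 ballots; Gupta wins 6–1.
Gupta vs Chen: 4 for Gupta, 3 for Chen — Gupta by 4–3.
Gupta vs Okafor: Gupta is ranked higher on 4 ballots, Okafor on 3. Gupta wins 4–3.
Gupta vs Ferraro: Gupta is ranked higher on 0 ballots, Ferraro on 7. Ferraro wins 7–0.
Yilmaz vs Chen: 5 to 2, Yilmaz.
Yilmaz vs Okafor: 0 to 7, Okafor.
Yilmaz vs Ferraro: 1 to 6, Ferraro.
Chen vs Okafor: 0 for Chen, 7 for Okafor — Okafor by 7–0.
Chen vs Ferraro: 3 to 4, Ferraro.
Okafor vs Ferraro: Okafor preferred on 2+1 = 3 ballots; Ferraro wins 4–3.
Only Ferraro has no losses; Ferraro is the Condorcet winner.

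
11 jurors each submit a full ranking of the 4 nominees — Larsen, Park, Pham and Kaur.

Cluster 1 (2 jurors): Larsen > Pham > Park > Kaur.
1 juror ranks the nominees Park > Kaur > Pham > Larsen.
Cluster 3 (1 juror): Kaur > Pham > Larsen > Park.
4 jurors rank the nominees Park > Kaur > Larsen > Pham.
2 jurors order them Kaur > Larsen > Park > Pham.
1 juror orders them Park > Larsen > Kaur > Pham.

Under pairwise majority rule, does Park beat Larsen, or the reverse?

Ballots ranking Park above Larsen: 1 + 4 + 1 = 6.
Ballots ranking Larsen above Park: 11 − 6 = 5.
Park wins the head-to-head 6–5.

Park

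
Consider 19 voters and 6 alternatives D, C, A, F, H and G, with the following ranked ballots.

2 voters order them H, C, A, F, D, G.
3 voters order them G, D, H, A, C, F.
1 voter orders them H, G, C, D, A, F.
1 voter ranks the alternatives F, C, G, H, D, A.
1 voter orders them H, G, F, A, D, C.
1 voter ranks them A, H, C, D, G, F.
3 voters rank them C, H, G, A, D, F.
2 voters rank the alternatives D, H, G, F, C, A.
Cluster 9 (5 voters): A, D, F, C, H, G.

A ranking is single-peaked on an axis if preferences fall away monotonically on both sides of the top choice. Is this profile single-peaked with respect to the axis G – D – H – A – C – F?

no

Axis positions: G=1, D=2, H=3, A=4, C=5, F=6.
Cluster 1: ranking walks positions 3-5-4-6-2-1; C is ranked above A even though A lies between C and the peak H on the axis — preferences dip and rise again. Not single-peaked.
Cluster 2 (peak G at position 1): ranking walks positions 1-2-3-4-5-6, expanding outward from the peak — single-peaked.
Cluster 3: ranking walks positions 3-1-5-2-4-6; G is ranked above D even though D lies between G and the peak H on the axis — preferences dip and rise again. Not single-peaked.
Cluster 4: ranking walks positions 6-5-1-3-2-4; G is ranked above A even though A lies between G and the peak F on the axis — preferences dip and rise again. Not single-peaked.
Cluster 5: ranking walks positions 3-1-6-4-2-5; G is ranked above D even though D lies between G and the peak H on the axis — preferences dip and rise again. Not single-peaked.
Cluster 6 (peak A at position 4): ranking walks positions 4-3-5-2-1-6, expanding outward from the peak — single-peaked.
Cluster 7: ranking walks positions 5-3-1-4-2-6; H is ranked above A even though A lies between H and the peak C on the axis — preferences dip and rise again. Not single-peaked.
Cluster 8: ranking walks positions 2-3-1-6-5-4; F is ranked above A even though A lies between F and the peak D on the axis — preferences dip and rise again. Not single-peaked.
Cluster 9: ranking walks positions 4-2-6-5-3-1; D is ranked above H even though H lies between D and the peak A on the axis — preferences dip and rise again. Not single-peaked.
Cluster 1 violates single-peakedness, so the profile is not single-peaked on this axis.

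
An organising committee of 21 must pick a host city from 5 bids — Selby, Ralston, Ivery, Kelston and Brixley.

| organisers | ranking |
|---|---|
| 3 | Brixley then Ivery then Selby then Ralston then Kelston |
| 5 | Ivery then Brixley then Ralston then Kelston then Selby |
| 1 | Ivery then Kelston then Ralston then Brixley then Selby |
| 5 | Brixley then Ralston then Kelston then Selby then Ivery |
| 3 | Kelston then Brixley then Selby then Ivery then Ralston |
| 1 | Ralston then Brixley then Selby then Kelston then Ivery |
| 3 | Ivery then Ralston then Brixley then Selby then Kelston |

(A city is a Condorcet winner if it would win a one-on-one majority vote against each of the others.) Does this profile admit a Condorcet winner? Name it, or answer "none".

Head-to-head results (21 organisers):
Selby vs Ralston: 6 to 15, Ralston.
Selby vs Ivery: Selby preferred on 5+3+1 = 9 ballots; Ivery wins 12–9.
Selby vs Kelston: Selby preferred on 3+1+3 = 7 ballots; Kelston wins 14–7.
Selby vs Brixley: 0 for Selby, 21 for Brixley — Brixley by 21–0.
Ralston vs Ivery: 6 to 15, Ivery.
Ralston vs Kelston: 17 to 4, Ralston.
Ralston vs Brixley: 1+1+3 = 5 for Ralston, 16 for Brixley — Brixley by 16–5.
Ivery vs Kelston: Ivery is ranked higher on 3+5+1+3 = 12 ballots, Kelston on 9. Ivery wins 12–9.
Ivery vs Brixley: Ivery preferred on 5+1+3 = 9 ballots; Brixley wins 12–9.
Kelston vs Brixley: 1+3 = 4 for Kelston, 17 for Brixley — Brixley by 17–4.
Brixley wins every pairwise contest, so Brixley is the Condorcet winner.

Brixley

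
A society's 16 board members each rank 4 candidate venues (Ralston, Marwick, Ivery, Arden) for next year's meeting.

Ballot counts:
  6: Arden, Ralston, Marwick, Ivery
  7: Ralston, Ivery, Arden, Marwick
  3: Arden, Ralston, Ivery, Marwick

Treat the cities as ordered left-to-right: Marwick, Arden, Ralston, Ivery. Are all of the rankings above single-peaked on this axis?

yes

Axis positions: Marwick=1, Arden=2, Ralston=3, Ivery=4.
Type 1 (peak Arden at position 2): ranking walks positions 2-3-1-4, expanding outward from the peak — single-peaked.
Type 2 (peak Ralston at position 3): ranking walks positions 3-4-2-1, expanding outward from the peak — single-peaked.
Type 3 (peak Arden at position 2): ranking walks positions 2-3-4-1, expanding outward from the peak — single-peaked.
Every ranking is single-peaked on this axis.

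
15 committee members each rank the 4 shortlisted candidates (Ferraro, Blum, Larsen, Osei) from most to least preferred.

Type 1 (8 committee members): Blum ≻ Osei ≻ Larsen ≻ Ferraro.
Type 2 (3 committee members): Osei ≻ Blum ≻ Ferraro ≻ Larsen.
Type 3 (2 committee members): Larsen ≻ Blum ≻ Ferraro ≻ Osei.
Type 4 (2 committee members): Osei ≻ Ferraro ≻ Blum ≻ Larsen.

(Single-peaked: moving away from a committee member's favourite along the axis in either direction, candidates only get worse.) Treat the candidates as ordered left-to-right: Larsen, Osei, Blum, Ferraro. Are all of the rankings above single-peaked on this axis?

Axis positions: Larsen=1, Osei=2, Blum=3, Ferraro=4.
Type 1 (peak Blum at position 3): ranking walks positions 3-2-1-4, expanding outward from the peak — single-peaked.
Type 2 (peak Osei at position 2): ranking walks positions 2-3-4-1, expanding outward from the peak — single-peaked.
Type 3: ranking walks positions 1-3-4-2; Blum is ranked above Osei even though Osei lies between Blum and the peak Larsen on the axis — preferences dip and rise again. Not single-peaked.
Type 4: ranking walks positions 2-4-3-1; Ferraro is ranked above Blum even though Blum lies between Ferraro and the peak Osei on the axis — preferences dip and rise again. Not single-peaked.
Type 3 violates single-peakedness, so the profile is not single-peaked on this axis.

no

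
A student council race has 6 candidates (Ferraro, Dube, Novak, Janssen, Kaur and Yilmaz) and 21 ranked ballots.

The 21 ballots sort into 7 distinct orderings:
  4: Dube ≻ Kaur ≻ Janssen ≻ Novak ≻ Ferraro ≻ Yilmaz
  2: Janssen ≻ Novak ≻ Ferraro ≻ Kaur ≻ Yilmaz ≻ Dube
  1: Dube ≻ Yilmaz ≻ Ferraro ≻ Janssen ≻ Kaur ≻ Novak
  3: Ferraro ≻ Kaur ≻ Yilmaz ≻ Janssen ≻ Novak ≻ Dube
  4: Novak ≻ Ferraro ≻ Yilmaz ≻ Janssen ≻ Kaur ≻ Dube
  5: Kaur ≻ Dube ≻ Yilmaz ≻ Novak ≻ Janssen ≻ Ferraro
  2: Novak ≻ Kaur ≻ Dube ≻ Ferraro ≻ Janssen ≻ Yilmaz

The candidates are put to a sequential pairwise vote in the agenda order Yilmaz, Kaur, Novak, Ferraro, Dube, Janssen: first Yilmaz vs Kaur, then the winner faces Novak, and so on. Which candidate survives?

Kaur

Round 1: Yilmaz vs Kaur — 5–16, Kaur advances.
Round 2: Kaur vs Novak — 13–8, Kaur advances.
Round 3: Kaur vs Ferraro — 11–10, Kaur advances.
Round 4: Kaur vs Dube — 16–5, Kaur advances.
Round 5: Kaur vs Janssen — 14–7, Kaur advances.
The agenda winner is Kaur.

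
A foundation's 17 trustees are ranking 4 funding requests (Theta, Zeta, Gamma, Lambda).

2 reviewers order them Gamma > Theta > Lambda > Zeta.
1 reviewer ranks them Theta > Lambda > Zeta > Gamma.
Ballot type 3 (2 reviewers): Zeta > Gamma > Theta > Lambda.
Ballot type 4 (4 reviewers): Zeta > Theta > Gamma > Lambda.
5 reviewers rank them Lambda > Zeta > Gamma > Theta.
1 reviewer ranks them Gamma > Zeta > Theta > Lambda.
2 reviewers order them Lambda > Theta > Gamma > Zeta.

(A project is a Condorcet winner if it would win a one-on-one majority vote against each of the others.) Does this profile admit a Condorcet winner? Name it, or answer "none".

Head-to-head results (17 reviewers):
Theta vs Zeta: Zeta, 12–5.
Theta vs Gamma: Gamma, 10–7.
Theta vs Lambda: Theta wins 10–7.
Zeta vs Gamma: Zeta wins 12–5.
Zeta vs Lambda: Lambda, 10–7.
Gamma vs Lambda: Gamma, 9–8.
Each project drops at least one matchup (Theta loses to Zeta; Zeta loses to Lambda; Gamma loses to Zeta; Lambda loses to Theta); the cycle Theta → Lambda → Zeta → Theta rules out a Condorcet winner.

none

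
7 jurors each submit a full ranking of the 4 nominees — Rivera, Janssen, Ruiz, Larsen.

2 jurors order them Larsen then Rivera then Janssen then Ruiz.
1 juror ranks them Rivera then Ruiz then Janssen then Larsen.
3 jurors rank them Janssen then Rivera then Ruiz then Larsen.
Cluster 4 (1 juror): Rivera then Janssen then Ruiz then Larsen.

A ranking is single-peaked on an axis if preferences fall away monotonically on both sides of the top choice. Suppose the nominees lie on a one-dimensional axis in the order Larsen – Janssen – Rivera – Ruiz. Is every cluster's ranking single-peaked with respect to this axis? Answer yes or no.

no

Axis positions: Larsen=1, Janssen=2, Rivera=3, Ruiz=4.
Cluster 1: ranking walks positions 1-3-2-4; Rivera is ranked above Janssen even though Janssen lies between Rivera and the peak Larsen on the axis — preferences dip and rise again. Not single-peaked.
Cluster 2 (peak Rivera at position 3): ranking walks positions 3-4-2-1, expanding outward from the peak — single-peaked.
Cluster 3 (peak Janssen at position 2): ranking walks positions 2-3-4-1, expanding outward from the peak — single-peaked.
Cluster 4 (peak Rivera at position 3): ranking walks positions 3-2-4-1, expanding outward from the peak — single-peaked.
Cluster 1 violates single-peakedness, so the profile is not single-peaked on this axis.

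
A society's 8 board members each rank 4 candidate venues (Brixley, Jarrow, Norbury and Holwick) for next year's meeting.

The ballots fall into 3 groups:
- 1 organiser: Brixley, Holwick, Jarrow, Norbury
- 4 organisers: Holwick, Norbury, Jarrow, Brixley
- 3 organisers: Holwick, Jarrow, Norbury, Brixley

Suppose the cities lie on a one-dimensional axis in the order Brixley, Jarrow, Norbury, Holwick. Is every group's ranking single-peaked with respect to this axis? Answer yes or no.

Axis positions: Brixley=1, Jarrow=2, Norbury=3, Holwick=4.
Group 1: ranking walks positions 1-4-2-3; Holwick is ranked above Jarrow even though Jarrow lies between Holwick and the peak Brixley on the axis — preferences dip and rise again. Not single-peaked.
Group 2 (peak Holwick at position 4): ranking walks positions 4-3-2-1, expanding outward from the peak — single-peaked.
Group 3: ranking walks positions 4-2-3-1; Jarrow is ranked above Norbury even though Norbury lies between Jarrow and the peak Holwick on the axis — preferences dip and rise again. Not single-peaked.
Group 1 violates single-peakedness, so the profile is not single-peaked on this axis.

no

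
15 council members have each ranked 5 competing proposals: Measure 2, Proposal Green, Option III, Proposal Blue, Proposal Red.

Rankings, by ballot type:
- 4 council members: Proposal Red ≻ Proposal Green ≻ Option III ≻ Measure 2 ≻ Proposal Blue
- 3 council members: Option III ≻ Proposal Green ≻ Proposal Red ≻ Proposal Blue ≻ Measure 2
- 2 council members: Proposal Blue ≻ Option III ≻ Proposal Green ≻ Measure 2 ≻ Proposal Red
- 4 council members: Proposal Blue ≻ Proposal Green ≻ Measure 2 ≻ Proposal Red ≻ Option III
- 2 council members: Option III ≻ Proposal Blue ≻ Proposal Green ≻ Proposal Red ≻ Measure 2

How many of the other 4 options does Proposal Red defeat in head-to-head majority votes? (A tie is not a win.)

Proposal Red against each rival (15 council members):
Proposal Red vs Measure 2: 9 to 6, Proposal Red.
Proposal Red vs Proposal Green: 4 to 11, Proposal Green.
Proposal Red vs Option III: 8 to 7, Proposal Red.
Proposal Red vs Proposal Blue: Proposal Red is ranked higher on 4+3 = 7 ballots, Proposal Blue on 8. Proposal Blue wins 8–7.
Proposal Red beats Measure 2, Option III; loses to Proposal Green, Proposal Blue — 2 pairwise wins.

2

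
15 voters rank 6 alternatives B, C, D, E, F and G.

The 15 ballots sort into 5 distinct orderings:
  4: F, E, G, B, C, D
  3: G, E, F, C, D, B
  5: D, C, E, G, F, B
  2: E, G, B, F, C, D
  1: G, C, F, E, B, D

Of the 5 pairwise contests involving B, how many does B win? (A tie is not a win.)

B against each rival (15 voters):
B vs C: C wins 9–6.
B vs D: 7 to 8, D.
B vs E: B preferred on 0 ballots; E wins 15–0.
B–F: F 13–2.
B vs G: 0 to 15, G.
B beats no one; loses to C, D, E, F, G — 0 pairwise wins.

0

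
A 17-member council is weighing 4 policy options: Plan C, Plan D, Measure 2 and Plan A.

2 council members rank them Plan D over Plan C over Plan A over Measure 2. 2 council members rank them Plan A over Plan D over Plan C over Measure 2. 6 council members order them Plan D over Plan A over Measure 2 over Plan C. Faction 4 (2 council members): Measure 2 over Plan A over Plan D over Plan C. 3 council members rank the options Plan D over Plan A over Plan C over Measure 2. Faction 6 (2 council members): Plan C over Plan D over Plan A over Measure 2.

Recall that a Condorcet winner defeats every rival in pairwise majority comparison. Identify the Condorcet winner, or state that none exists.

Plan D

Check each pair by majority over 17 ballots:
Plan C vs Plan D: Plan D, 15–2.
Plan C vs Measure 2: Plan C is ranked higher on 2+2+3+2 = 9 ballots, Measure 2 on 8. Plan C wins 9–8.
Plan C vs Plan A: 4 to 13, Plan A.
Plan D vs Measure 2: Plan D is ranked higher on 2+2+6+3+2 = 15 ballots, Measure 2 on 2. Plan D wins 15–2.
Plan D vs Plan A: 13 to 4, Plan D.
Measure 2 vs Plan A: Plan A wins 15–2.
Plan D beats each of Plan C, Measure 2, Plan A — Plan D is the Condorcet winner.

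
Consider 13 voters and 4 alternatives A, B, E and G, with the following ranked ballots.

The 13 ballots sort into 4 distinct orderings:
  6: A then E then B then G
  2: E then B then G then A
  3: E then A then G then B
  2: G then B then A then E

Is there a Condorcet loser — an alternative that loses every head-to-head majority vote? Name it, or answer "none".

Head-to-head results (13 voters):
A vs B: A wins 9–4.
A vs E: 8 to 5, A.
A vs G: A, 9–4.
B vs E: E, 11–2.
B vs G: B, 8–5.
E vs G: 6+2+3 = 11 for E, 2 for G — E by 11–2.
G is beaten in every head-to-head and is the Condorcet loser.

G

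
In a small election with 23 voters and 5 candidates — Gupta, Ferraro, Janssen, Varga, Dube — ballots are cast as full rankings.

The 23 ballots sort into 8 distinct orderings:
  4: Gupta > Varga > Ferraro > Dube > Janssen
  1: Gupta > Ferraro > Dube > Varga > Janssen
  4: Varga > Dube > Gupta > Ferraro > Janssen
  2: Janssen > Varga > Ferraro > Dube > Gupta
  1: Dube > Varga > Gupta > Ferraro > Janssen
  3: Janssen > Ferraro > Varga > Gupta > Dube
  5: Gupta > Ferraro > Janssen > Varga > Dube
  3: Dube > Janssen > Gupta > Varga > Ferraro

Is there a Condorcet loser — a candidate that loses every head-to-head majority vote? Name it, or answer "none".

none

Head-to-head results (23 voters):
Gupta vs Ferraro: Gupta is ranked higher on 4+1+4+1+5+3 = 18 ballots, Ferraro on 5. Gupta wins 18–5.
Gupta vs Janssen: Gupta preferred on 4+1+4+1+5 = 15 ballots; Gupta wins 15–8.
Gupta vs Varga: Gupta preferred on 4+1+5+3 = 13 ballots; Gupta wins 13–10.
Gupta vs Dube: 4+1+3+5 = 13 for Gupta, 10 for Dube — Gupta by 13–10.
Ferraro vs Janssen: Ferraro wins 15–8.
Ferraro vs Varga: Varga, 14–9.
Ferraro vs Dube: Ferraro is ranked higher on 4+1+2+3+5 = 15 ballots, Dube on 8. Ferraro wins 15–8.
Janssen vs Varga: Janssen, 13–10.
Janssen–Dube: Dube 13–10.
Varga vs Dube: Varga wins 18–5.
No candidate is winless: Gupta beats Ferraro; Ferraro beats Janssen; Janssen beats Varga; Varga beats Ferraro; Dube beats Janssen. There is no Condorcet loser.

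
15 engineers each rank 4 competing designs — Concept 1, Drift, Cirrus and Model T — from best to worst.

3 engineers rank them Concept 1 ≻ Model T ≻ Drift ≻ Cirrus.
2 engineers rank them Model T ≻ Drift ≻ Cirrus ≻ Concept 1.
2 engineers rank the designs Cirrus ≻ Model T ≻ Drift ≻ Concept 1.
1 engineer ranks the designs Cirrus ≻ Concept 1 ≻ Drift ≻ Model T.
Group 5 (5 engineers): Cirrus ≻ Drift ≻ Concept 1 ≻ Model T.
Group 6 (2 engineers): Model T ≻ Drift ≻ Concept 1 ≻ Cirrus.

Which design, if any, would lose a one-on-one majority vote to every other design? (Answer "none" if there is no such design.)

none

Pairwise majorities:
Concept 1 vs Drift: Concept 1 is ranked higher on 3+1 = 4 ballots, Drift on 11. Drift wins 11–4.
Concept 1 vs Cirrus: Concept 1 preferred on 3+2 = 5 ballots; Cirrus wins 10–5.
Concept 1 vs Model T: Concept 1, 9–6.
Drift vs Cirrus: 3+2+2 = 7 for Drift, 8 for Cirrus — Cirrus by 8–7.
Drift vs Model T: Model T wins 9–6.
Cirrus vs Model T: 2+1+5 = 8 for Cirrus, 7 for Model T — Cirrus by 8–7.
Each design has at least one pairwise win (Concept 1 beats Model T; Drift beats Concept 1; Cirrus beats Concept 1; Model T beats Drift) — no Condorcet loser.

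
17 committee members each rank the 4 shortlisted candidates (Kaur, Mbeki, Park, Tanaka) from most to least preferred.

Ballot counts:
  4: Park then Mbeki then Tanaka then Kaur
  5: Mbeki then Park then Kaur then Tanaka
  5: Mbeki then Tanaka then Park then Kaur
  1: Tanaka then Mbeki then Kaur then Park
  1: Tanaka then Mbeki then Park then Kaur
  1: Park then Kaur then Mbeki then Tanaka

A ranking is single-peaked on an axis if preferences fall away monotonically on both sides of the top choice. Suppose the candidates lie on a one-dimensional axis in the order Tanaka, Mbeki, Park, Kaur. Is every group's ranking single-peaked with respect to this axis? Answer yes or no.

Axis positions: Tanaka=1, Mbeki=2, Park=3, Kaur=4.
Group 1 (peak Park at position 3): ranking walks positions 3-2-1-4, expanding outward from the peak — single-peaked.
Group 2 (peak Mbeki at position 2): ranking walks positions 2-3-4-1, expanding outward from the peak — single-peaked.
Group 3 (peak Mbeki at position 2): ranking walks positions 2-1-3-4, expanding outward from the peak — single-peaked.
Group 4: ranking walks positions 1-2-4-3; Kaur is ranked above Park even though Park lies between Kaur and the peak Tanaka on the axis — preferences dip and rise again. Not single-peaked.
Group 5 (peak Tanaka at position 1): ranking walks positions 1-2-3-4, expanding outward from the peak — single-peaked.
Group 6 (peak Park at position 3): ranking walks positions 3-4-2-1, expanding outward from the peak — single-peaked.
Group 4 violates single-peakedness, so the profile is not single-peaked on this axis.

no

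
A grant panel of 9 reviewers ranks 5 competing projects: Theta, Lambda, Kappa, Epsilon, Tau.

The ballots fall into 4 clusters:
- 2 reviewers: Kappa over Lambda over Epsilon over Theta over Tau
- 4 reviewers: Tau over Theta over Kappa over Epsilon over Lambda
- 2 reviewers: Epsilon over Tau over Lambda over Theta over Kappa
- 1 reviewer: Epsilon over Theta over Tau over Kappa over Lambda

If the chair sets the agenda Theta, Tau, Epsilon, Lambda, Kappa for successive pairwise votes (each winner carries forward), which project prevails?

Kappa

Round 1: Theta vs Tau — 3–6, Tau advances.
Round 2: Tau vs Epsilon — 4–5, Epsilon advances.
Round 3: Epsilon vs Lambda — 7–2, Epsilon advances.
Round 4: Epsilon vs Kappa — 3–6, Kappa advances.
Kappa survives the agenda.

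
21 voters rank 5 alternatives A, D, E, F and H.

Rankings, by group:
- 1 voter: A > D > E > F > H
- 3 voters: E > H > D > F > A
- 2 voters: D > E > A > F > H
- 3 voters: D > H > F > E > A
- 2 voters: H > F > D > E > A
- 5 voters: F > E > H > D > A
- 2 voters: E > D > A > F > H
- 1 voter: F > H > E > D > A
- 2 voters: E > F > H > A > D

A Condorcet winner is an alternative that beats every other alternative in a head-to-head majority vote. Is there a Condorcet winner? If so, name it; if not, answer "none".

none

Head-to-head results (21 voters):
A–D: D 18–3.
A vs E: E wins 20–1.
A vs F: 5 to 16, F.
A vs H: 1+2+2 = 5 for A, 16 for H — H by 16–5.
D vs E: D preferred on 1+2+3+2 = 8 ballots; E wins 13–8.
D vs F: D is ranked higher on 1+3+2+3+2 = 11 ballots, F on 10. D wins 11–10.
D vs H: H wins 13–8.
E vs F: E is ranked higher on 1+3+2+2+2 = 10 ballots, F on 11. F wins 11–10.
E vs H: E preferred on 1+3+2+5+2+2 = 15 ballots; E wins 15–6.
F vs H: F is ranked higher on 1+2+5+2+1+2 = 13 ballots, H on 8. F wins 13–8.
Every alternative loses at least once (A loses to D; D loses to E; E loses to F; F loses to D; H loses to E). The majority relation contains the cycle D → F → E → D, so there is no Condorcet winner.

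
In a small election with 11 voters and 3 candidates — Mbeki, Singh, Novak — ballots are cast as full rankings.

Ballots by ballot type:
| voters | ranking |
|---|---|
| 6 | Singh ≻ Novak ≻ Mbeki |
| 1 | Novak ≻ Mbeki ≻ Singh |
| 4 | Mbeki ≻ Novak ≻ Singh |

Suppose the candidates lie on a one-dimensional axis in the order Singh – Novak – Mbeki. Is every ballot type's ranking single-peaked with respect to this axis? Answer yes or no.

yes

Axis positions: Singh=1, Novak=2, Mbeki=3.
Ballot type 1 (peak Singh at position 1): ranking walks positions 1-2-3, expanding outward from the peak — single-peaked.
Ballot type 2 (peak Novak at position 2): ranking walks positions 2-3-1, expanding outward from the peak — single-peaked.
Ballot type 3 (peak Mbeki at position 3): ranking walks positions 3-2-1, expanding outward from the peak — single-peaked.
Every ranking is single-peaked on this axis.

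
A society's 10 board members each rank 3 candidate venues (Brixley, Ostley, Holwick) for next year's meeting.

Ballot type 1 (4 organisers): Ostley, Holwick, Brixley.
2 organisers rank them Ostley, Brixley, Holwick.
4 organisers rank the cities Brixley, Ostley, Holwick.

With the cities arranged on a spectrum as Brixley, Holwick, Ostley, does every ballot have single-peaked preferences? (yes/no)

no

Axis positions: Brixley=1, Holwick=2, Ostley=3.
Ballot type 1 (peak Ostley at position 3): ranking walks positions 3-2-1, expanding outward from the peak — single-peaked.
Ballot type 2: ranking walks positions 3-1-2; Brixley is ranked above Holwick even though Holwick lies between Brixley and the peak Ostley on the axis — preferences dip and rise again. Not single-peaked.
Ballot type 3: ranking walks positions 1-3-2; Ostley is ranked above Holwick even though Holwick lies between Ostley and the peak Brixley on the axis — preferences dip and rise again. Not single-peaked.
Ballot type 2 violates single-peakedness, so the profile is not single-peaked on this axis.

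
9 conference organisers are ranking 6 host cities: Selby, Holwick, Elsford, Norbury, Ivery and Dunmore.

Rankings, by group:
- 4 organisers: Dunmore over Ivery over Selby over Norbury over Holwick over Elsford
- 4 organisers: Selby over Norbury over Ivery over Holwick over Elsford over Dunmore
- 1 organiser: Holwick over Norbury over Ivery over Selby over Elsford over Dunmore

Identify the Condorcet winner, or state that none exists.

none

Head-to-head results (9 organisers):
Selby vs Holwick: Selby wins 8–1.
Selby–Elsford: Selby 9–0.
Selby–Norbury: Selby 8–1.
Selby–Ivery: Ivery 5–4.
Selby vs Dunmore: Selby, 5–4.
Holwick vs Elsford: Holwick, 9–0.
Holwick vs Norbury: Norbury, 8–1.
Holwick vs Ivery: Ivery wins 8–1.
Holwick vs Dunmore: Holwick wins 5–4.
Elsford vs Norbury: Norbury wins 9–0.
Elsford vs Ivery: Ivery, 9–0.
Elsford vs Dunmore: Elsford, 5–4.
Norbury–Ivery: Norbury 5–4.
Norbury vs Dunmore: Norbury, 5–4.
Ivery–Dunmore: Ivery 5–4.
Each city drops at least one matchup (Selby loses to Ivery; Holwick loses to Selby; Elsford loses to Selby; Norbury loses to Selby; Ivery loses to Norbury; Dunmore loses to Selby); the cycle Selby → Norbury → Ivery → Selby rules out a Condorcet winner.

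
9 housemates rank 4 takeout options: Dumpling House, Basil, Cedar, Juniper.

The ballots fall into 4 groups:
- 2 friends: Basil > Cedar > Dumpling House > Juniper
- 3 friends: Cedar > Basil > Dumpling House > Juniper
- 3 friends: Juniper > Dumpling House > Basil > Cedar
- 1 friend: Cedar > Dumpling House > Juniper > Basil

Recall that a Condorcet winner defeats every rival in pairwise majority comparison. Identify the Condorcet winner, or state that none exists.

Basil

Pairwise majorities:
Dumpling House vs Basil: Basil, 5–4.
Dumpling House vs Cedar: Cedar wins 6–3.
Dumpling House–Juniper: Dumpling House 6–3.
Basil–Cedar: Basil 5–4.
Basil vs Juniper: Basil wins 5–4.
Cedar–Juniper: Cedar 6–3.
Only Basil has no losses; Basil is the Condorcet winner.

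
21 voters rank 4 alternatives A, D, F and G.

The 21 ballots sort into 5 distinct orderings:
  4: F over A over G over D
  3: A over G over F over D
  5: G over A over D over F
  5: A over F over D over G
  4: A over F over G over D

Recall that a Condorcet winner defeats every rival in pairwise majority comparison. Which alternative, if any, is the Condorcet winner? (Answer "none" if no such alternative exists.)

Check each pair by majority over 21 ballots:
A vs D: A is ranked higher on 4+3+5+5+4 = 21 ballots, D on 0. A wins 21–0.
A vs F: 3+5+5+4 = 17 for A, 4 for F — A by 17–4.
A vs G: 16 to 5, A.
D vs F: 5 to 16, F.
D vs G: D preferred on 5 ballots; G wins 16–5.
F vs G: 4+5+4 = 13 for F, 8 for G — F by 13–8.
A defeats every rival head-to-head and is the Condorcet winner.

A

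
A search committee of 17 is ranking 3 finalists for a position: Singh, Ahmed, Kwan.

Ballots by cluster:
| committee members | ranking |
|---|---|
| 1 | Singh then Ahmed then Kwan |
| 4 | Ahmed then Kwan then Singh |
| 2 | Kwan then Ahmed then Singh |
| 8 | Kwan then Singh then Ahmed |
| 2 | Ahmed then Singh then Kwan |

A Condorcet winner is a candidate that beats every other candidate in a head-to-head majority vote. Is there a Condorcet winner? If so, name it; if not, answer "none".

Kwan

Check each pair by majority over 17 ballots:
Singh vs Ahmed: Singh wins 9–8.
Singh–Kwan: Kwan 14–3.
Ahmed vs Kwan: 1+4+2 = 7 for Ahmed, 10 for Kwan — Kwan by 10–7.
Kwan defeats every rival head-to-head and is the Condorcet winner.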